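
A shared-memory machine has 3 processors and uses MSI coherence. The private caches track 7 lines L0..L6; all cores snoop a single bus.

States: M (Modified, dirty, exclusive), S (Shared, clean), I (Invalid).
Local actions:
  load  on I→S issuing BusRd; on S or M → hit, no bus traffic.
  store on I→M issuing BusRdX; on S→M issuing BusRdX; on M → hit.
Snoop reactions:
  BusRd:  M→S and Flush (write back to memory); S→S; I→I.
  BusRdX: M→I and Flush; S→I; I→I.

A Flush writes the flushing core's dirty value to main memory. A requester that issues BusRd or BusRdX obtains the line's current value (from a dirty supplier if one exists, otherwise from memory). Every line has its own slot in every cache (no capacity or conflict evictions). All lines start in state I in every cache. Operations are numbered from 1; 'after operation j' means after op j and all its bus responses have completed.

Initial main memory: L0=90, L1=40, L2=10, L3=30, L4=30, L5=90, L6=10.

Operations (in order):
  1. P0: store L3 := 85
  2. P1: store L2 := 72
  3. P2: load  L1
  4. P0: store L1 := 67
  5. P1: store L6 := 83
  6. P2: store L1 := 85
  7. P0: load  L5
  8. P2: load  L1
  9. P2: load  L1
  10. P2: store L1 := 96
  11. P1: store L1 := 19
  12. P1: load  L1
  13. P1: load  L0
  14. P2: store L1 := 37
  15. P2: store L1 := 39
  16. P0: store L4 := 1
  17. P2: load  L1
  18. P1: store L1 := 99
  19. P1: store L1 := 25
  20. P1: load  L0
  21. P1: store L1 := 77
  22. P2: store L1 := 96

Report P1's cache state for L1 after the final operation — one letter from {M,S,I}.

step 1: P0: store L3 := 85  ⟶  MII  (L3)  txn=BusRdX  M[L3]=30
step 2: P1: store L2 := 72  ⟶  IMI  (L2)  txn=BusRdX  M[L2]=10
step 3: P2: load  L1  ⟶  IIS  (L1)  txn=BusRd  M[L1]=40
step 4: P0: store L1 := 67  ⟶  MII  (L1)  txn=BusRdX  M[L1]=40
step 5: P1: store L6 := 83  ⟶  IMI  (L6)  txn=BusRdX  M[L6]=10
step 6: P2: store L1 := 85  ⟶  IIM  (L1)  txn=BusRdX+Flush  M[L1]=67
step 7: P0: load  L5  ⟶  SII  (L5)  txn=BusRd  M[L5]=90
step 8: P2: load  L1  ⟶  IIM  (L1)  txn=∅  M[L1]=67
step 9: P2: load  L1  ⟶  IIM  (L1)  txn=∅  M[L1]=67
step 10: P2: store L1 := 96  ⟶  IIM  (L1)  txn=∅  M[L1]=67
step 11: P1: store L1 := 19  ⟶  IMI  (L1)  txn=BusRdX+Flush  M[L1]=96
step 12: P1: load  L1  ⟶  IMI  (L1)  txn=∅  M[L1]=96
step 13: P1: load  L0  ⟶  ISI  (L0)  txn=BusRd  M[L0]=90
step 14: P2: store L1 := 37  ⟶  IIM  (L1)  txn=BusRdX+Flush  M[L1]=19
step 15: P2: store L1 := 39  ⟶  IIM  (L1)  txn=∅  M[L1]=19
step 16: P0: store L4 := 1  ⟶  MII  (L4)  txn=BusRdX  M[L4]=30
step 17: P2: load  L1  ⟶  IIM  (L1)  txn=∅  M[L1]=19
step 18: P1: store L1 := 99  ⟶  IMI  (L1)  txn=BusRdX+Flush  M[L1]=39
step 19: P1: store L1 := 25  ⟶  IMI  (L1)  txn=∅  M[L1]=39
step 20: P1: load  L0  ⟶  ISI  (L0)  txn=∅  M[L0]=90
step 21: P1: store L1 := 77  ⟶  IMI  (L1)  txn=∅  M[L1]=39
step 22: P2: store L1 := 96  ⟶  IIM  (L1)  txn=BusRdX+Flush  M[L1]=77

state = I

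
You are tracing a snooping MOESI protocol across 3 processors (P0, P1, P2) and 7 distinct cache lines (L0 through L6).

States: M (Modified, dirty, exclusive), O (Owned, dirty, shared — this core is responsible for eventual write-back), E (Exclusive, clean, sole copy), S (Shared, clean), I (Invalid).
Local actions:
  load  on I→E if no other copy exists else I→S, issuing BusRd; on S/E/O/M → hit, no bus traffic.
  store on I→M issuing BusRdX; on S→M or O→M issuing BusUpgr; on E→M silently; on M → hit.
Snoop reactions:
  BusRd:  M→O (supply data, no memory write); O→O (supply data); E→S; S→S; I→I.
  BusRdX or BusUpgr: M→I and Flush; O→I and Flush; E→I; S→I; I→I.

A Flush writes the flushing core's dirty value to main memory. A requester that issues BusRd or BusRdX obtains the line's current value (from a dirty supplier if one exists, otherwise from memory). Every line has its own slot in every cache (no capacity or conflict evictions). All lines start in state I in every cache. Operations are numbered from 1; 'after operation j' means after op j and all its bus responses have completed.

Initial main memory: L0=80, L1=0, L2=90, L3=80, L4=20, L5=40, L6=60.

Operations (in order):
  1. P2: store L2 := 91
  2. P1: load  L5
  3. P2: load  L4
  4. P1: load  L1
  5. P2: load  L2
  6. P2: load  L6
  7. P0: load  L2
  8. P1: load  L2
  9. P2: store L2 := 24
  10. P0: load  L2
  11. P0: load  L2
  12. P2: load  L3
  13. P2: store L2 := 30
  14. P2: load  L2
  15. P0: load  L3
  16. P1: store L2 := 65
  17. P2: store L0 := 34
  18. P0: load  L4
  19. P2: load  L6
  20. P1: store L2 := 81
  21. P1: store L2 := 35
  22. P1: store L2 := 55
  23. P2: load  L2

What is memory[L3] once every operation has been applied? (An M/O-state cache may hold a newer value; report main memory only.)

memory[L3] = 80

step 1: P2: store L2 := 91  ⟶  IIM  (L2)  txn=BusRdX  M[L2]=90
step 2: P1: load  L5  ⟶  IEI  (L5)  txn=BusRd  M[L5]=40
step 3: P2: load  L4  ⟶  IIE  (L4)  txn=BusRd  M[L4]=20
step 4: P1: load  L1  ⟶  IEI  (L1)  txn=BusRd  M[L1]=0
step 5: P2: load  L2  ⟶  IIM  (L2)  txn=∅  M[L2]=90
step 6: P2: load  L6  ⟶  IIE  (L6)  txn=BusRd  M[L6]=60
step 7: P0: load  L2  ⟶  SIO  (L2)  txn=BusRd  M[L2]=90
step 8: P1: load  L2  ⟶  SSO  (L2)  txn=BusRd  M[L2]=90
step 9: P2: store L2 := 24  ⟶  IIM  (L2)  txn=BusUpgr  M[L2]=90
step 10: P0: load  L2  ⟶  SIO  (L2)  txn=BusRd  M[L2]=90
step 11: P0: load  L2  ⟶  SIO  (L2)  txn=∅  M[L2]=90
step 12: P2: load  L3  ⟶  IIE  (L3)  txn=BusRd  M[L3]=80
step 13: P2: store L2 := 30  ⟶  IIM  (L2)  txn=BusUpgr  M[L2]=90
step 14: P2: load  L2  ⟶  IIM  (L2)  txn=∅  M[L2]=90
step 15: P0: load  L3  ⟶  SIS  (L3)  txn=BusRd  M[L3]=80
step 16: P1: store L2 := 65  ⟶  IMI  (L2)  txn=BusRdX+Flush  M[L2]=30
step 17: P2: store L0 := 34  ⟶  IIM  (L0)  txn=BusRdX  M[L0]=80
step 18: P0: load  L4  ⟶  SIS  (L4)  txn=BusRd  M[L4]=20
step 19: P2: load  L6  ⟶  IIE  (L6)  txn=∅  M[L6]=60
step 20: P1: store L2 := 81  ⟶  IMI  (L2)  txn=∅  M[L2]=30
step 21: P1: store L2 := 35  ⟶  IMI  (L2)  txn=∅  M[L2]=30
step 22: P1: store L2 := 55  ⟶  IMI  (L2)  txn=∅  M[L2]=30
step 23: P2: load  L2  ⟶  IOS  (L2)  txn=BusRd  M[L2]=30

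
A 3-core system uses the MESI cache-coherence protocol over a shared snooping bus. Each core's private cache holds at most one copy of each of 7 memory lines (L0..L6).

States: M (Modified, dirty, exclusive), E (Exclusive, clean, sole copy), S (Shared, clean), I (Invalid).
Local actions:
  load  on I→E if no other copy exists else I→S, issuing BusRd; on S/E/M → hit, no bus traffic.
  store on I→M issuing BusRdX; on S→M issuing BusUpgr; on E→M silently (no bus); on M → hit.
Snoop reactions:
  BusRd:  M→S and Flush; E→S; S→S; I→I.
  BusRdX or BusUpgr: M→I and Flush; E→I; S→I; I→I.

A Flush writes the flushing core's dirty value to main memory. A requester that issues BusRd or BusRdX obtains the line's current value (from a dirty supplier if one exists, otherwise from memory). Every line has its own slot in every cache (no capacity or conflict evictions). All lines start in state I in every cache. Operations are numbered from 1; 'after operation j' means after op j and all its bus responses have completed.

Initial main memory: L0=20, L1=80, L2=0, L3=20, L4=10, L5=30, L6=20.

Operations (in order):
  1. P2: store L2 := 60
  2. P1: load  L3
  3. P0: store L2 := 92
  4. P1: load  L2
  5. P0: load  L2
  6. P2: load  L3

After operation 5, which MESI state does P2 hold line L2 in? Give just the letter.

state = I

step 1: P2: store L2 := 60  ⟶  IIM  (L2)  txn=BusRdX  M[L2]=0
step 2: P1: load  L3  ⟶  IEI  (L3)  txn=BusRd  M[L3]=20
step 3: P0: store L2 := 92  ⟶  MII  (L2)  txn=BusRdX+Flush  M[L2]=60
step 4: P1: load  L2  ⟶  SSI  (L2)  txn=BusRd+Flush  M[L2]=92
step 5: P0: load  L2  ⟶  SSI  (L2)  txn=∅  M[L2]=92
step 6: P2: load  L3  ⟶  ISS  (L3)  txn=BusRd  M[L3]=20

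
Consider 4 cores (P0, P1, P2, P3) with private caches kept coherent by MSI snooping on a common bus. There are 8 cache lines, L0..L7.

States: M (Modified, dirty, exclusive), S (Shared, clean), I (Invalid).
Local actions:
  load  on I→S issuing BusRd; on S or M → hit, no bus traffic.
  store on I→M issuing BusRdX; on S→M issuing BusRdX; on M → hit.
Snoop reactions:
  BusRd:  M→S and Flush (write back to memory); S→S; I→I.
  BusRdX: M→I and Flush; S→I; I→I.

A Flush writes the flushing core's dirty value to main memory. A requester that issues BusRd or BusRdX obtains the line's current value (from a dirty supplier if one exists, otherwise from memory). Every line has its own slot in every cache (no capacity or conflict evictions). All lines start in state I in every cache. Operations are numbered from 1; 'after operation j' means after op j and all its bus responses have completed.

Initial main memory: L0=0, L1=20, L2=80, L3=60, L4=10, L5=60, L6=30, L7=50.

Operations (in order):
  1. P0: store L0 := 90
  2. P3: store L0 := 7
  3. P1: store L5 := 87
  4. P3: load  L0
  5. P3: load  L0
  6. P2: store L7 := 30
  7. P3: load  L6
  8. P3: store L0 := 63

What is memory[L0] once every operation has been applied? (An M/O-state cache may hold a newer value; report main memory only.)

  op1 P0: store L0 := 90 → M/I/I/I on L0; bus BusRdX; mem=0
  op2 P3: store L0 := 7 → I/I/I/M on L0; bus BusRdX Flush; mem=90
  op3 P1: store L5 := 87 → I/M/I/I on L5; bus BusRdX; mem=60
  op4 P3: load  L0 → I/I/I/M on L0; bus (none); mem=90
  op5 P3: load  L0 → I/I/I/M on L0; bus (none); mem=90
  op6 P2: store L7 := 30 → I/I/M/I on L7; bus BusRdX; mem=50
  op7 P3: load  L6 → I/I/I/S on L6; bus BusRd; mem=30
  op8 P3: store L0 := 63 → I/I/I/M on L0; bus (none); mem=90

memory[L0] = 90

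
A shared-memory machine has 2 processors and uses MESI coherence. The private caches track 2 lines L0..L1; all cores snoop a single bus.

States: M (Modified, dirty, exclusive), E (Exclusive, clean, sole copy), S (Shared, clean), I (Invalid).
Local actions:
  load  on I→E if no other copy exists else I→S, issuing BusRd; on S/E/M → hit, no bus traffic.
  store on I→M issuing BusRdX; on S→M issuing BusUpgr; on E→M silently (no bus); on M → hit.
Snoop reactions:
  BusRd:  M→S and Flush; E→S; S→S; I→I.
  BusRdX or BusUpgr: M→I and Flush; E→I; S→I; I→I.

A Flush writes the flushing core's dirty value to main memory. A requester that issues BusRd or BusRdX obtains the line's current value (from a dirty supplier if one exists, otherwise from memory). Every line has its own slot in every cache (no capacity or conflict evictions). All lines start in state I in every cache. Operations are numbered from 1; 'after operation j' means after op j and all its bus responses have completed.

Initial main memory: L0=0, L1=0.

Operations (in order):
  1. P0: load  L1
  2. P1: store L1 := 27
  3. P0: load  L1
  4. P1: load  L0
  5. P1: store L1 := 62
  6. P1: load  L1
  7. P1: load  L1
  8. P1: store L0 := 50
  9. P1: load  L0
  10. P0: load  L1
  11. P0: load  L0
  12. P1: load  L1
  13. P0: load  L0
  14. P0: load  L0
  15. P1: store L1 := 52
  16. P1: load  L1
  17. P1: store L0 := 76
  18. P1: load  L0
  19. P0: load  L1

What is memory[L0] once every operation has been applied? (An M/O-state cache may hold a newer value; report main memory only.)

  op1 P0: load  L1 → E/I on L1; bus BusRd; mem=0
  op2 P1: store L1 := 27 → I/M on L1; bus BusRdX; mem=0
  op3 P0: load  L1 → S/S on L1; bus BusRd Flush; mem=27
  op4 P1: load  L0 → I/E on L0; bus BusRd; mem=0
  op5 P1: store L1 := 62 → I/M on L1; bus BusUpgr; mem=27
  op6 P1: load  L1 → I/M on L1; bus (none); mem=27
  op7 P1: load  L1 → I/M on L1; bus (none); mem=27
  op8 P1: store L0 := 50 → I/M on L0; bus (none); mem=0
  op9 P1: load  L0 → I/M on L0; bus (none); mem=0
  op10 P0: load  L1 → S/S on L1; bus BusRd Flush; mem=62
  op11 P0: load  L0 → S/S on L0; bus BusRd Flush; mem=50
  op12 P1: load  L1 → S/S on L1; bus (none); mem=62
  op13 P0: load  L0 → S/S on L0; bus (none); mem=50
  op14 P0: load  L0 → S/S on L0; bus (none); mem=50
  op15 P1: store L1 := 52 → I/M on L1; bus BusUpgr; mem=62
  op16 P1: load  L1 → I/M on L1; bus (none); mem=62
  op17 P1: store L0 := 76 → I/M on L0; bus BusUpgr; mem=50
  op18 P1: load  L0 → I/M on L0; bus (none); mem=50
  op19 P0: load  L1 → S/S on L1; bus BusRd Flush; mem=52

memory[L0] = 50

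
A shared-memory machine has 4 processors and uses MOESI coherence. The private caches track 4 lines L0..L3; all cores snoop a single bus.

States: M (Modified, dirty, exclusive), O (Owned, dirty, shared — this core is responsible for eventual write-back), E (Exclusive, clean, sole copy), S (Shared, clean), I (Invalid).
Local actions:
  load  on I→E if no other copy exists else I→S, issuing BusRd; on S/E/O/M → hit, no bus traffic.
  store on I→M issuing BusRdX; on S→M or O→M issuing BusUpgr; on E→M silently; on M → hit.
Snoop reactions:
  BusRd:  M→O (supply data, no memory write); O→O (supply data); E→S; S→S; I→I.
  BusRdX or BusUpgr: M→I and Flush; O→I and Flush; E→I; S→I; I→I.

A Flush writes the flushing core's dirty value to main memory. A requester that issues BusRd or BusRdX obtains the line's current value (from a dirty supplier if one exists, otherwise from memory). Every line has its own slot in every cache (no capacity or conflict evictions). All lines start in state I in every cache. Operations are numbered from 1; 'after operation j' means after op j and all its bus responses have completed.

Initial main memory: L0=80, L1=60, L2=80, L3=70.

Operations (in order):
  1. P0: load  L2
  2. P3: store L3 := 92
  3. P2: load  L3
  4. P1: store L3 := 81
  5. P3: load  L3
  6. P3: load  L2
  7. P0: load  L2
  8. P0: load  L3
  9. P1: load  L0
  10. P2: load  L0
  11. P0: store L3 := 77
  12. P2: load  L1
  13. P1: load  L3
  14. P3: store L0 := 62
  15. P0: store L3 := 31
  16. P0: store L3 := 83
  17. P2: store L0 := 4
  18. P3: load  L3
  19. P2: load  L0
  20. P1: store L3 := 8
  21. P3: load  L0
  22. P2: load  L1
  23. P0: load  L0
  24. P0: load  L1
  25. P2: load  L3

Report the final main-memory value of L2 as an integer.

memory[L2] = 80

1. P0: load  L2  bus=[BusRd]  L2: P0=E P1=I P2=I P3=I  mem[L2]=80
2. P3: store L3 := 92  bus=[BusRdX]  L3: P0=I P1=I P2=I P3=M  mem[L3]=70
3. P2: load  L3  bus=[BusRd]  L3: P0=I P1=I P2=S P3=O  mem[L3]=70
4. P1: store L3 := 81  bus=[BusRdX,Flush]  L3: P0=I P1=M P2=I P3=I  mem[L3]=92
5. P3: load  L3  bus=[BusRd]  L3: P0=I P1=O P2=I P3=S  mem[L3]=92
6. P3: load  L2  bus=[BusRd]  L2: P0=S P1=I P2=I P3=S  mem[L2]=80
7. P0: load  L2  bus=[-]  L2: P0=S P1=I P2=I P3=S  mem[L2]=80
8. P0: load  L3  bus=[BusRd]  L3: P0=S P1=O P2=I P3=S  mem[L3]=92
9. P1: load  L0  bus=[BusRd]  L0: P0=I P1=E P2=I P3=I  mem[L0]=80
10. P2: load  L0  bus=[BusRd]  L0: P0=I P1=S P2=S P3=I  mem[L0]=80
11. P0: store L3 := 77  bus=[BusUpgr,Flush]  L3: P0=M P1=I P2=I P3=I  mem[L3]=81
12. P2: load  L1  bus=[BusRd]  L1: P0=I P1=I P2=E P3=I  mem[L1]=60
13. P1: load  L3  bus=[BusRd]  L3: P0=O P1=S P2=I P3=I  mem[L3]=81
14. P3: store L0 := 62  bus=[BusRdX]  L0: P0=I P1=I P2=I P3=M  mem[L0]=80
15. P0: store L3 := 31  bus=[BusUpgr]  L3: P0=M P1=I P2=I P3=I  mem[L3]=81
16. P0: store L3 := 83  bus=[-]  L3: P0=M P1=I P2=I P3=I  mem[L3]=81
17. P2: store L0 := 4  bus=[BusRdX,Flush]  L0: P0=I P1=I P2=M P3=I  mem[L0]=62
18. P3: load  L3  bus=[BusRd]  L3: P0=O P1=I P2=I P3=S  mem[L3]=81
19. P2: load  L0  bus=[-]  L0: P0=I P1=I P2=M P3=I  mem[L0]=62
20. P1: store L3 := 8  bus=[BusRdX,Flush]  L3: P0=I P1=M P2=I P3=I  mem[L3]=83
21. P3: load  L0  bus=[BusRd]  L0: P0=I P1=I P2=O P3=S  mem[L0]=62
22. P2: load  L1  bus=[-]  L1: P0=I P1=I P2=E P3=I  mem[L1]=60
23. P0: load  L0  bus=[BusRd]  L0: P0=S P1=I P2=O P3=S  mem[L0]=62
24. P0: load  L1  bus=[BusRd]  L1: P0=S P1=I P2=S P3=I  mem[L1]=60
25. P2: load  L3  bus=[BusRd]  L3: P0=I P1=O P2=S P3=I  mem[L3]=83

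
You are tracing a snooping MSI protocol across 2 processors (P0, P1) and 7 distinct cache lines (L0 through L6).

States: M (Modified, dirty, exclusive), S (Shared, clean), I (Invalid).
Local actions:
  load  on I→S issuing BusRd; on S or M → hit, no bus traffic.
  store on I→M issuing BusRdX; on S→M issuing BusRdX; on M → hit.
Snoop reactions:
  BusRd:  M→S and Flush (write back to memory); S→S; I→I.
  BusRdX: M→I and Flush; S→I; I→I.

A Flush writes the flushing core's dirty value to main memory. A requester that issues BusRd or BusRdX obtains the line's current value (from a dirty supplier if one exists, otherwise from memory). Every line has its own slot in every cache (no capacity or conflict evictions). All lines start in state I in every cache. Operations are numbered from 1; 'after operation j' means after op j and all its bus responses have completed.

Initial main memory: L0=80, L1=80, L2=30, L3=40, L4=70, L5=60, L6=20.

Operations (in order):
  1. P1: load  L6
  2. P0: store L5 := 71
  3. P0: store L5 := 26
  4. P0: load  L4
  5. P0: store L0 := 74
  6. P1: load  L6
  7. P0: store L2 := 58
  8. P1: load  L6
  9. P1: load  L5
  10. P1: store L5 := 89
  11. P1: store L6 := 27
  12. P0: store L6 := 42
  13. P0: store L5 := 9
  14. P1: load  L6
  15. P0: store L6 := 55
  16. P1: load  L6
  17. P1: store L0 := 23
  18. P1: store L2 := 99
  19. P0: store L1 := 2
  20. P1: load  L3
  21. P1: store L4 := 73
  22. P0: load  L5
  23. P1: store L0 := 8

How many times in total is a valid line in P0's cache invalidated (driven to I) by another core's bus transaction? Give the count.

1. P1: load  L6  bus=[BusRd]  L6: P0=I P1=S  mem[L6]=20
2. P0: store L5 := 71  bus=[BusRdX]  L5: P0=M P1=I  mem[L5]=60
3. P0: store L5 := 26  bus=[-]  L5: P0=M P1=I  mem[L5]=60
4. P0: load  L4  bus=[BusRd]  L4: P0=S P1=I  mem[L4]=70
5. P0: store L0 := 74  bus=[BusRdX]  L0: P0=M P1=I  mem[L0]=80
6. P1: load  L6  bus=[-]  L6: P0=I P1=S  mem[L6]=20
7. P0: store L2 := 58  bus=[BusRdX]  L2: P0=M P1=I  mem[L2]=30
8. P1: load  L6  bus=[-]  L6: P0=I P1=S  mem[L6]=20
9. P1: load  L5  bus=[BusRd,Flush]  L5: P0=S P1=S  mem[L5]=26
10. P1: store L5 := 89  bus=[BusRdX]  L5: P0=I P1=M  mem[L5]=26
11. P1: store L6 := 27  bus=[BusRdX]  L6: P0=I P1=M  mem[L6]=20
12. P0: store L6 := 42  bus=[BusRdX,Flush]  L6: P0=M P1=I  mem[L6]=27
13. P0: store L5 := 9  bus=[BusRdX,Flush]  L5: P0=M P1=I  mem[L5]=89
14. P1: load  L6  bus=[BusRd,Flush]  L6: P0=S P1=S  mem[L6]=42
15. P0: store L6 := 55  bus=[BusRdX]  L6: P0=M P1=I  mem[L6]=42
16. P1: load  L6  bus=[BusRd,Flush]  L6: P0=S P1=S  mem[L6]=55
17. P1: store L0 := 23  bus=[BusRdX,Flush]  L0: P0=I P1=M  mem[L0]=74
18. P1: store L2 := 99  bus=[BusRdX,Flush]  L2: P0=I P1=M  mem[L2]=58
19. P0: store L1 := 2  bus=[BusRdX]  L1: P0=M P1=I  mem[L1]=80
20. P1: load  L3  bus=[BusRd]  L3: P0=I P1=S  mem[L3]=40
21. P1: store L4 := 73  bus=[BusRdX]  L4: P0=I P1=M  mem[L4]=70
22. P0: load  L5  bus=[-]  L5: P0=M P1=I  mem[L5]=89
23. P1: store L0 := 8  bus=[-]  L0: P0=I P1=M  mem[L0]=74

invalidations = 4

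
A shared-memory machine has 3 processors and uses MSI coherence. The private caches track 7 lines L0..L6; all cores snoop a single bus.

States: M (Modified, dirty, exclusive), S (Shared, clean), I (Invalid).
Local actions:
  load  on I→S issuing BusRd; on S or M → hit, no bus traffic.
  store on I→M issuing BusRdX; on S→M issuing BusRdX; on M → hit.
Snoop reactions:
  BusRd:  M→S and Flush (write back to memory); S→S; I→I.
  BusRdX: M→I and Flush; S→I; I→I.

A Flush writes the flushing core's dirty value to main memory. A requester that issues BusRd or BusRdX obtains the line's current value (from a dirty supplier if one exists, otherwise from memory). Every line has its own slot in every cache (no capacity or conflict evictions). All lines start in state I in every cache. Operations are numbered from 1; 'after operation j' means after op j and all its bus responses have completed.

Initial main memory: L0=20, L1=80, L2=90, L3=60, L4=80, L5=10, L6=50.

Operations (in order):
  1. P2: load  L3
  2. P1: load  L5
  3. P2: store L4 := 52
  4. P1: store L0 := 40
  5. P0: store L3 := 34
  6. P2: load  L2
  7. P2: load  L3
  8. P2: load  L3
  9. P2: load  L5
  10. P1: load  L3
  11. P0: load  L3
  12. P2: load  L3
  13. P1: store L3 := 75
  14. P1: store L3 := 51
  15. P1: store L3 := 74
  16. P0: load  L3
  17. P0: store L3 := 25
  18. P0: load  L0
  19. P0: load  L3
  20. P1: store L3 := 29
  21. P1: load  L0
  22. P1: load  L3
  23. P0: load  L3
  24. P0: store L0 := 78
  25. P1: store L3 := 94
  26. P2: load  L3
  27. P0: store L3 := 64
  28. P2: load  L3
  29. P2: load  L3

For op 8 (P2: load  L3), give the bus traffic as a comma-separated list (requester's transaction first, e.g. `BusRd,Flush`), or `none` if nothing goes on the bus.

[1] P2: load  L3 | P0:I, P1:I, P2:S(60) | bus: BusRd
[2] P1: load  L5 | P0:I, P1:S(10), P2:I | bus: BusRd
[3] P2: store L4 := 52 | P0:I, P1:I, P2:M(52) | bus: BusRdX
[4] P1: store L0 := 40 | P0:I, P1:M(40), P2:I | bus: BusRdX
[5] P0: store L3 := 34 | P0:M(34), P1:I, P2:I | bus: BusRdX
[6] P2: load  L2 | P0:I, P1:I, P2:S(90) | bus: BusRd
[7] P2: load  L3 | P0:S(34), P1:I, P2:S(34) | bus: BusRd,Flush
[8] P2: load  L3 | P0:S(34), P1:I, P2:S(34) | bus: none
[9] P2: load  L5 | P0:I, P1:S(10), P2:S(10) | bus: BusRd
[10] P1: load  L3 | P0:S(34), P1:S(34), P2:S(34) | bus: BusRd
[11] P0: load  L3 | P0:S(34), P1:S(34), P2:S(34) | bus: none
[12] P2: load  L3 | P0:S(34), P1:S(34), P2:S(34) | bus: none
[13] P1: store L3 := 75 | P0:I, P1:M(75), P2:I | bus: BusRdX
[14] P1: store L3 := 51 | P0:I, P1:M(51), P2:I | bus: none
[15] P1: store L3 := 74 | P0:I, P1:M(74), P2:I | bus: none
[16] P0: load  L3 | P0:S(74), P1:S(74), P2:I | bus: BusRd,Flush
[17] P0: store L3 := 25 | P0:M(25), P1:I, P2:I | bus: BusRdX
[18] P0: load  L0 | P0:S(40), P1:S(40), P2:I | bus: BusRd,Flush
[19] P0: load  L3 | P0:M(25), P1:I, P2:I | bus: none
[20] P1: store L3 := 29 | P0:I, P1:M(29), P2:I | bus: BusRdX,Flush
[21] P1: load  L0 | P0:S(40), P1:S(40), P2:I | bus: none
[22] P1: load  L3 | P0:I, P1:M(29), P2:I | bus: none
[23] P0: load  L3 | P0:S(29), P1:S(29), P2:I | bus: BusRd,Flush
[24] P0: store L0 := 78 | P0:M(78), P1:I, P2:I | bus: BusRdX
[25] P1: store L3 := 94 | P0:I, P1:M(94), P2:I | bus: BusRdX
[26] P2: load  L3 | P0:I, P1:S(94), P2:S(94) | bus: BusRd,Flush
[27] P0: store L3 := 64 | P0:M(64), P1:I, P2:I | bus: BusRdX
[28] P2: load  L3 | P0:S(64), P1:I, P2:S(64) | bus: BusRd,Flush
[29] P2: load  L3 | P0:S(64), P1:I, P2:S(64) | bus: none

bus = none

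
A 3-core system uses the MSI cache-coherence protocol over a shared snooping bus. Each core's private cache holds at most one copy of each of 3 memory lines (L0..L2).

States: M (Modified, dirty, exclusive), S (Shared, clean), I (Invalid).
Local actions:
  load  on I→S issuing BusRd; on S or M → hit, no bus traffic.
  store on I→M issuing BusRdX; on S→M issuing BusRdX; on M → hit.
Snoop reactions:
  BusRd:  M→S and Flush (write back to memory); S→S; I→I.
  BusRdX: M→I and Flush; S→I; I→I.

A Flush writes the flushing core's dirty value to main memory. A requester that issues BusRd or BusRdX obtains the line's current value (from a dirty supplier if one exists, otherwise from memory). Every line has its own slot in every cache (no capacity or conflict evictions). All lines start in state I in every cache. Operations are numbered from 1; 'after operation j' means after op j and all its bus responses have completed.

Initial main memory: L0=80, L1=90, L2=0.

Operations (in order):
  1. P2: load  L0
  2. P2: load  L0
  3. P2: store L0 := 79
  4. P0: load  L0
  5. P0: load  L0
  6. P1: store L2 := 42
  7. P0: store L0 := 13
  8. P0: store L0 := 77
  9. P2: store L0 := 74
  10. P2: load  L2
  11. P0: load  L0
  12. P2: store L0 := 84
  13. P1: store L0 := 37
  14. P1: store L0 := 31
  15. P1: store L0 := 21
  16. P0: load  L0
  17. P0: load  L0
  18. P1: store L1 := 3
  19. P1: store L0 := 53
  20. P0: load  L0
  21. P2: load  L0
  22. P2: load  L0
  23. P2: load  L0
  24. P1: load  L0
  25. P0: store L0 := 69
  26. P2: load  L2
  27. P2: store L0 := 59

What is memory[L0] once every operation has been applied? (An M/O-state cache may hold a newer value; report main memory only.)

1. P2: load  L0  bus=[BusRd]  L0: P0=I P1=I P2=S  mem[L0]=80
2. P2: load  L0  bus=[-]  L0: P0=I P1=I P2=S  mem[L0]=80
3. P2: store L0 := 79  bus=[BusRdX]  L0: P0=I P1=I P2=M  mem[L0]=80
4. P0: load  L0  bus=[BusRd,Flush]  L0: P0=S P1=I P2=S  mem[L0]=79
5. P0: load  L0  bus=[-]  L0: P0=S P1=I P2=S  mem[L0]=79
6. P1: store L2 := 42  bus=[BusRdX]  L2: P0=I P1=M P2=I  mem[L2]=0
7. P0: store L0 := 13  bus=[BusRdX]  L0: P0=M P1=I P2=I  mem[L0]=79
8. P0: store L0 := 77  bus=[-]  L0: P0=M P1=I P2=I  mem[L0]=79
9. P2: store L0 := 74  bus=[BusRdX,Flush]  L0: P0=I P1=I P2=M  mem[L0]=77
10. P2: load  L2  bus=[BusRd,Flush]  L2: P0=I P1=S P2=S  mem[L2]=42
11. P0: load  L0  bus=[BusRd,Flush]  L0: P0=S P1=I P2=S  mem[L0]=74
12. P2: store L0 := 84  bus=[BusRdX]  L0: P0=I P1=I P2=M  mem[L0]=74
13. P1: store L0 := 37  bus=[BusRdX,Flush]  L0: P0=I P1=M P2=I  mem[L0]=84
14. P1: store L0 := 31  bus=[-]  L0: P0=I P1=M P2=I  mem[L0]=84
15. P1: store L0 := 21  bus=[-]  L0: P0=I P1=M P2=I  mem[L0]=84
16. P0: load  L0  bus=[BusRd,Flush]  L0: P0=S P1=S P2=I  mem[L0]=21
17. P0: load  L0  bus=[-]  L0: P0=S P1=S P2=I  mem[L0]=21
18. P1: store L1 := 3  bus=[BusRdX]  L1: P0=I P1=M P2=I  mem[L1]=90
19. P1: store L0 := 53  bus=[BusRdX]  L0: P0=I P1=M P2=I  mem[L0]=21
20. P0: load  L0  bus=[BusRd,Flush]  L0: P0=S P1=S P2=I  mem[L0]=53
21. P2: load  L0  bus=[BusRd]  L0: P0=S P1=S P2=S  mem[L0]=53
22. P2: load  L0  bus=[-]  L0: P0=S P1=S P2=S  mem[L0]=53
23. P2: load  L0  bus=[-]  L0: P0=S P1=S P2=S  mem[L0]=53
24. P1: load  L0  bus=[-]  L0: P0=S P1=S P2=S  mem[L0]=53
25. P0: store L0 := 69  bus=[BusRdX]  L0: P0=M P1=I P2=I  mem[L0]=53
26. P2: load  L2  bus=[-]  L2: P0=I P1=S P2=S  mem[L2]=42
27. P2: store L0 := 59  bus=[BusRdX,Flush]  L0: P0=I P1=I P2=M  mem[L0]=69

memory[L0] = 69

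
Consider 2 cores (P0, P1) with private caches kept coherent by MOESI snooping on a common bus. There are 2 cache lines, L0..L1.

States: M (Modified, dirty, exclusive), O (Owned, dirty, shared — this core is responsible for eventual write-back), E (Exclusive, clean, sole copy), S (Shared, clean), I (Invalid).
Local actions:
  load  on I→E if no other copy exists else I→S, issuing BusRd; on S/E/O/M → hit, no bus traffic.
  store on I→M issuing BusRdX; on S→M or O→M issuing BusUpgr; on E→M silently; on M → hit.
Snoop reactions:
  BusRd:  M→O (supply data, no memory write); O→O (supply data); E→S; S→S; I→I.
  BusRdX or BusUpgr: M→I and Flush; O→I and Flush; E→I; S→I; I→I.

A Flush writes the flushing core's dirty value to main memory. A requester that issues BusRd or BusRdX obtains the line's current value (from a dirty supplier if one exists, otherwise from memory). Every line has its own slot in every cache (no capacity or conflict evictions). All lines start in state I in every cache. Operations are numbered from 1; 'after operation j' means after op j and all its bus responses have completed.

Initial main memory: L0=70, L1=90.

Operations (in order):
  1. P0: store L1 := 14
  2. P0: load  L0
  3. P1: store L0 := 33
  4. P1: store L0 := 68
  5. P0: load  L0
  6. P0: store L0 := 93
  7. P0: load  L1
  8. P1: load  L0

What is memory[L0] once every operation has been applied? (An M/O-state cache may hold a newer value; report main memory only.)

[1] P0: store L1 := 14 | P0:M(14), P1:I | bus: BusRdX
[2] P0: load  L0 | P0:E(70), P1:I | bus: BusRd
[3] P1: store L0 := 33 | P0:I, P1:M(33) | bus: BusRdX
[4] P1: store L0 := 68 | P0:I, P1:M(68) | bus: none
[5] P0: load  L0 | P0:S(68), P1:O(68) | bus: BusRd
[6] P0: store L0 := 93 | P0:M(93), P1:I | bus: BusUpgr,Flush
[7] P0: load  L1 | P0:M(14), P1:I | bus: none
[8] P1: load  L0 | P0:O(93), P1:S(93) | bus: BusRd

memory[L0] = 68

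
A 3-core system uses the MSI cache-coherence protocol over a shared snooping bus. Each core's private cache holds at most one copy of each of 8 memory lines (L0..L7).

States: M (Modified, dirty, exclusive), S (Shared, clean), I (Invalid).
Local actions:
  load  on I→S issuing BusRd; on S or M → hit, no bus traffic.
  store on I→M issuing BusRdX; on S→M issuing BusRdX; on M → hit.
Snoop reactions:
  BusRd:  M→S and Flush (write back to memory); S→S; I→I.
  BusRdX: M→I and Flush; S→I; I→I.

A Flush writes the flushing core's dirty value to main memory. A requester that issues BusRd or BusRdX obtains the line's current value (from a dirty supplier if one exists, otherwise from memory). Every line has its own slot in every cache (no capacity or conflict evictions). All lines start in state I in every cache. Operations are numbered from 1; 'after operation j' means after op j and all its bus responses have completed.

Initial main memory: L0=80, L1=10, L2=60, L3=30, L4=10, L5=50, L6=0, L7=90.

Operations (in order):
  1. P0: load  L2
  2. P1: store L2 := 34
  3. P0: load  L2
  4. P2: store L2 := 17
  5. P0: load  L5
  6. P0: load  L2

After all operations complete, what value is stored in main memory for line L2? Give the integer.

memory[L2] = 17

step 1: P0: load  L2  ⟶  SII  (L2)  txn=BusRd  M[L2]=60
step 2: P1: store L2 := 34  ⟶  IMI  (L2)  txn=BusRdX  M[L2]=60
step 3: P0: load  L2  ⟶  SSI  (L2)  txn=BusRd+Flush  M[L2]=34
step 4: P2: store L2 := 17  ⟶  IIM  (L2)  txn=BusRdX  M[L2]=34
step 5: P0: load  L5  ⟶  SII  (L5)  txn=BusRd  M[L5]=50
step 6: P0: load  L2  ⟶  SIS  (L2)  txn=BusRd+Flush  M[L2]=17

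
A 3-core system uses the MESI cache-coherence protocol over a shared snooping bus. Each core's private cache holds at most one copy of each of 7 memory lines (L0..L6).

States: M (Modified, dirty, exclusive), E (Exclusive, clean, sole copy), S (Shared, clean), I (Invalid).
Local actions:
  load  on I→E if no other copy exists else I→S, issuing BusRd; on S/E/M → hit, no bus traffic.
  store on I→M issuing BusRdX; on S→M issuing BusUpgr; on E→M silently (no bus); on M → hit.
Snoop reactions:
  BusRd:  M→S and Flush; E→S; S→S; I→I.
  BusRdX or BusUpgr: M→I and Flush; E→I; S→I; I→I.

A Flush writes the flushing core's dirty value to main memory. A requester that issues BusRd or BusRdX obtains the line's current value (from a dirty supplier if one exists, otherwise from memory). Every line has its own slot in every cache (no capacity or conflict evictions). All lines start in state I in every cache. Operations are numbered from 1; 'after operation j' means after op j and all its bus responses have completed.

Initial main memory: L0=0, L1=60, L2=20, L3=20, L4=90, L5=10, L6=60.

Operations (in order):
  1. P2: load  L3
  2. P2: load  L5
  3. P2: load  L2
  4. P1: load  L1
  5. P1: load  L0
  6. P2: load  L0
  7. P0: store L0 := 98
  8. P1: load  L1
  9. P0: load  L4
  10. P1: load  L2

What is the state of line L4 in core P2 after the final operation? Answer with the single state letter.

state = I

step 1: P2: load  L3  ⟶  IIE  (L3)  txn=BusRd  M[L3]=20
step 2: P2: load  L5  ⟶  IIE  (L5)  txn=BusRd  M[L5]=10
step 3: P2: load  L2  ⟶  IIE  (L2)  txn=BusRd  M[L2]=20
step 4: P1: load  L1  ⟶  IEI  (L1)  txn=BusRd  M[L1]=60
step 5: P1: load  L0  ⟶  IEI  (L0)  txn=BusRd  M[L0]=0
step 6: P2: load  L0  ⟶  ISS  (L0)  txn=BusRd  M[L0]=0
step 7: P0: store L0 := 98  ⟶  MII  (L0)  txn=BusRdX  M[L0]=0
step 8: P1: load  L1  ⟶  IEI  (L1)  txn=∅  M[L1]=60
step 9: P0: load  L4  ⟶  EII  (L4)  txn=BusRd  M[L4]=90
step 10: P1: load  L2  ⟶  ISS  (L2)  txn=BusRd  M[L2]=20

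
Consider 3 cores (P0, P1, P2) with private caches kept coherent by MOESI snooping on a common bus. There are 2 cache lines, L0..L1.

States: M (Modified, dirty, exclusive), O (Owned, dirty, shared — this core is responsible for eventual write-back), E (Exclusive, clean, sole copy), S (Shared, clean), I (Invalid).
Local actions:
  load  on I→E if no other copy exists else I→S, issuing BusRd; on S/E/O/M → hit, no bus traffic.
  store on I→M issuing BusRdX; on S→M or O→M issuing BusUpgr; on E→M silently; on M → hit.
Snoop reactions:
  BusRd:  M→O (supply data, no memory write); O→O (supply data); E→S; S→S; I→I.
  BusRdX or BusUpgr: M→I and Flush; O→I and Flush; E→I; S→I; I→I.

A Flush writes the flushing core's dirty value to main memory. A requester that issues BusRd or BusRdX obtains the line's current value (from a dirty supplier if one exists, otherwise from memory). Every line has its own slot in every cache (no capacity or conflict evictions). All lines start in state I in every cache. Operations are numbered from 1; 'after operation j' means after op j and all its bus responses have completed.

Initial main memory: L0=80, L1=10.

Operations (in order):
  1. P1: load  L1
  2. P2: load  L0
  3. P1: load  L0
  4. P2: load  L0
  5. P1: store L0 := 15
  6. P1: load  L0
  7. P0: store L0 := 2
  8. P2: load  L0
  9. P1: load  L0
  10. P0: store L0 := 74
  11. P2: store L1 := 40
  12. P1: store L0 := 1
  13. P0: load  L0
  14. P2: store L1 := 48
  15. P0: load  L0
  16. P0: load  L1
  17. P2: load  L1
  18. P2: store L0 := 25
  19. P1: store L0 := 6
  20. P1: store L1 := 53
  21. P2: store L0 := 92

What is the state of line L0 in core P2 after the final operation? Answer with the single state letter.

state = M

  op1 P1: load  L1 → I/E/I on L1; bus BusRd; mem=10
  op2 P2: load  L0 → I/I/E on L0; bus BusRd; mem=80
  op3 P1: load  L0 → I/S/S on L0; bus BusRd; mem=80
  op4 P2: load  L0 → I/S/S on L0; bus (none); mem=80
  op5 P1: store L0 := 15 → I/M/I on L0; bus BusUpgr; mem=80
  op6 P1: load  L0 → I/M/I on L0; bus (none); mem=80
  op7 P0: store L0 := 2 → M/I/I on L0; bus BusRdX Flush; mem=15
  op8 P2: load  L0 → O/I/S on L0; bus BusRd; mem=15
  op9 P1: load  L0 → O/S/S on L0; bus BusRd; mem=15
  op10 P0: store L0 := 74 → M/I/I on L0; bus BusUpgr; mem=15
  op11 P2: store L1 := 40 → I/I/M on L1; bus BusRdX; mem=10
  op12 P1: store L0 := 1 → I/M/I on L0; bus BusRdX Flush; mem=74
  op13 P0: load  L0 → S/O/I on L0; bus BusRd; mem=74
  op14 P2: store L1 := 48 → I/I/M on L1; bus (none); mem=10
  op15 P0: load  L0 → S/O/I on L0; bus (none); mem=74
  op16 P0: load  L1 → S/I/O on L1; bus BusRd; mem=10
  op17 P2: load  L1 → S/I/O on L1; bus (none); mem=10
  op18 P2: store L0 := 25 → I/I/M on L0; bus BusRdX Flush; mem=1
  op19 P1: store L0 := 6 → I/M/I on L0; bus BusRdX Flush; mem=25
  op20 P1: store L1 := 53 → I/M/I on L1; bus BusRdX Flush; mem=48
  op21 P2: store L0 := 92 → I/I/M on L0; bus BusRdX Flush; mem=6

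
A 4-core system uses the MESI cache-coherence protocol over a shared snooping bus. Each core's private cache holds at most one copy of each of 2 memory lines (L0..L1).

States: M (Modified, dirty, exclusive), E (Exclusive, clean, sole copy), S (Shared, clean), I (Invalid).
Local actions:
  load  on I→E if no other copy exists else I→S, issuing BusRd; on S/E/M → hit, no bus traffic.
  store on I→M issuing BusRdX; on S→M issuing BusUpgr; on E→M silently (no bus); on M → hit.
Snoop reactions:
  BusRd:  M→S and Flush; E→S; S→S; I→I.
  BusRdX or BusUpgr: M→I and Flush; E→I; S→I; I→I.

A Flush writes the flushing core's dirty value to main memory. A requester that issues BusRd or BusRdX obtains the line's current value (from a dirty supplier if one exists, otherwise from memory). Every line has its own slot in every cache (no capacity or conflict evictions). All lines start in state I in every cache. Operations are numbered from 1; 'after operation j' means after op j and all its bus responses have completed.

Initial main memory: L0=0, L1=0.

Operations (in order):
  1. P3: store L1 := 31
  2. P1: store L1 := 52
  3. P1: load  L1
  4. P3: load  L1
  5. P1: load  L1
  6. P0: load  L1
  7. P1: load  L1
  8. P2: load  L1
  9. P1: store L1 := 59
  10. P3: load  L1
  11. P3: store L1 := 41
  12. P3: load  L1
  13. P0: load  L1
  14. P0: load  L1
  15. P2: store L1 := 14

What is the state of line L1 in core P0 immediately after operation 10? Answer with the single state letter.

state = I

[1] P3: store L1 := 31 | P0:I, P1:I, P2:I, P3:M(31) | bus: BusRdX
[2] P1: store L1 := 52 | P0:I, P1:M(52), P2:I, P3:I | bus: BusRdX,Flush
[3] P1: load  L1 | P0:I, P1:M(52), P2:I, P3:I | bus: none
[4] P3: load  L1 | P0:I, P1:S(52), P2:I, P3:S(52) | bus: BusRd,Flush
[5] P1: load  L1 | P0:I, P1:S(52), P2:I, P3:S(52) | bus: none
[6] P0: load  L1 | P0:S(52), P1:S(52), P2:I, P3:S(52) | bus: BusRd
[7] P1: load  L1 | P0:S(52), P1:S(52), P2:I, P3:S(52) | bus: none
[8] P2: load  L1 | P0:S(52), P1:S(52), P2:S(52), P3:S(52) | bus: BusRd
[9] P1: store L1 := 59 | P0:I, P1:M(59), P2:I, P3:I | bus: BusUpgr
[10] P3: load  L1 | P0:I, P1:S(59), P2:I, P3:S(59) | bus: BusRd,Flush
[11] P3: store L1 := 41 | P0:I, P1:I, P2:I, P3:M(41) | bus: BusUpgr
[12] P3: load  L1 | P0:I, P1:I, P2:I, P3:M(41) | bus: none
[13] P0: load  L1 | P0:S(41), P1:I, P2:I, P3:S(41) | bus: BusRd,Flush
[14] P0: load  L1 | P0:S(41), P1:I, P2:I, P3:S(41) | bus: none
[15] P2: store L1 := 14 | P0:I, P1:I, P2:M(14), P3:I | bus: BusRdX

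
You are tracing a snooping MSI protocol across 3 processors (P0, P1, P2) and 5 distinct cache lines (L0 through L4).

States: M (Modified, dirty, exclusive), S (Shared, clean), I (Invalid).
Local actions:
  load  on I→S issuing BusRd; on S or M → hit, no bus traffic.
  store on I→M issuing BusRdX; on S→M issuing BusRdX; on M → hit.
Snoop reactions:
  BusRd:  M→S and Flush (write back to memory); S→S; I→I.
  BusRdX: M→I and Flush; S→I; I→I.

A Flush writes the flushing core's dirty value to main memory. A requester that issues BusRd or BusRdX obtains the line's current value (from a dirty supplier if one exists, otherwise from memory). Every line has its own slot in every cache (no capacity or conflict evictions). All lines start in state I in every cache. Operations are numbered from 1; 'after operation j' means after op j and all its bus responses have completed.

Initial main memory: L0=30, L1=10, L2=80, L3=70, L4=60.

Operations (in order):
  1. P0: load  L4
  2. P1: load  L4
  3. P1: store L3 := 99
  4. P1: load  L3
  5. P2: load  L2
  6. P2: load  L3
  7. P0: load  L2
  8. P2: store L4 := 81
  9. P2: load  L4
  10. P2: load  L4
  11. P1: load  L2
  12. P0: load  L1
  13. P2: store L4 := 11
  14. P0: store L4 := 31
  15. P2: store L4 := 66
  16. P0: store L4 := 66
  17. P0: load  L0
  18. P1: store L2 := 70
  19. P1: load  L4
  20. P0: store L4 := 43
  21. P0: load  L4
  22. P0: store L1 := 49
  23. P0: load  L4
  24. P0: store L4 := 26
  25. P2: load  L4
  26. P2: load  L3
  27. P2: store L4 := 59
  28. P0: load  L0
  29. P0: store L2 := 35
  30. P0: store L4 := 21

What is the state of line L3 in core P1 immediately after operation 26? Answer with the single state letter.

1. P0: load  L4  bus=[BusRd]  L4: P0=S P1=I P2=I  mem[L4]=60
2. P1: load  L4  bus=[BusRd]  L4: P0=S P1=S P2=I  mem[L4]=60
3. P1: store L3 := 99  bus=[BusRdX]  L3: P0=I P1=M P2=I  mem[L3]=70
4. P1: load  L3  bus=[-]  L3: P0=I P1=M P2=I  mem[L3]=70
5. P2: load  L2  bus=[BusRd]  L2: P0=I P1=I P2=S  mem[L2]=80
6. P2: load  L3  bus=[BusRd,Flush]  L3: P0=I P1=S P2=S  mem[L3]=99
7. P0: load  L2  bus=[BusRd]  L2: P0=S P1=I P2=S  mem[L2]=80
8. P2: store L4 := 81  bus=[BusRdX]  L4: P0=I P1=I P2=M  mem[L4]=60
9. P2: load  L4  bus=[-]  L4: P0=I P1=I P2=M  mem[L4]=60
10. P2: load  L4  bus=[-]  L4: P0=I P1=I P2=M  mem[L4]=60
11. P1: load  L2  bus=[BusRd]  L2: P0=S P1=S P2=S  mem[L2]=80
12. P0: load  L1  bus=[BusRd]  L1: P0=S P1=I P2=I  mem[L1]=10
13. P2: store L4 := 11  bus=[-]  L4: P0=I P1=I P2=M  mem[L4]=60
14. P0: store L4 := 31  bus=[BusRdX,Flush]  L4: P0=M P1=I P2=I  mem[L4]=11
15. P2: store L4 := 66  bus=[BusRdX,Flush]  L4: P0=I P1=I P2=M  mem[L4]=31
16. P0: store L4 := 66  bus=[BusRdX,Flush]  L4: P0=M P1=I P2=I  mem[L4]=66
17. P0: load  L0  bus=[BusRd]  L0: P0=S P1=I P2=I  mem[L0]=30
18. P1: store L2 := 70  bus=[BusRdX]  L2: P0=I P1=M P2=I  mem[L2]=80
19. P1: load  L4  bus=[BusRd,Flush]  L4: P0=S P1=S P2=I  mem[L4]=66
20. P0: store L4 := 43  bus=[BusRdX]  L4: P0=M P1=I P2=I  mem[L4]=66
21. P0: load  L4  bus=[-]  L4: P0=M P1=I P2=I  mem[L4]=66
22. P0: store L1 := 49  bus=[BusRdX]  L1: P0=M P1=I P2=I  mem[L1]=10
23. P0: load  L4  bus=[-]  L4: P0=M P1=I P2=I  mem[L4]=66
24. P0: store L4 := 26  bus=[-]  L4: P0=M P1=I P2=I  mem[L4]=66
25. P2: load  L4  bus=[BusRd,Flush]  L4: P0=S P1=I P2=S  mem[L4]=26
26. P2: load  L3  bus=[-]  L3: P0=I P1=S P2=S  mem[L3]=99
27. P2: store L4 := 59  bus=[BusRdX]  L4: P0=I P1=I P2=M  mem[L4]=26
28. P0: load  L0  bus=[-]  L0: P0=S P1=I P2=I  mem[L0]=30
29. P0: store L2 := 35  bus=[BusRdX,Flush]  L2: P0=M P1=I P2=I  mem[L2]=70
30. P0: store L4 := 21  bus=[BusRdX,Flush]  L4: P0=M P1=I P2=I  mem[L4]=59

state = S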